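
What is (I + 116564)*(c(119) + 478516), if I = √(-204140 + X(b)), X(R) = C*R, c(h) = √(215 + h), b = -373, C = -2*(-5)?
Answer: (116564 + 13*I*√1230)*(478516 + √334) ≈ 5.578e+10 + 2.1818e+8*I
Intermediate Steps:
C = 10
X(R) = 10*R
I = 13*I*√1230 (I = √(-204140 + 10*(-373)) = √(-204140 - 3730) = √(-207870) = 13*I*√1230 ≈ 455.93*I)
(I + 116564)*(c(119) + 478516) = (13*I*√1230 + 116564)*(√(215 + 119) + 478516) = (116564 + 13*I*√1230)*(√334 + 478516) = (116564 + 13*I*√1230)*(478516 + √334)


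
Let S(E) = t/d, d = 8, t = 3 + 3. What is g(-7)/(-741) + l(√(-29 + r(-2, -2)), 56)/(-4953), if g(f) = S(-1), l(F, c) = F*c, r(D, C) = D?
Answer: -1/988 - 56*I*√31/4953 ≈ -0.0010121 - 0.062951*I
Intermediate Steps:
t = 6
S(E) = ¾ (S(E) = 6/8 = 6*(⅛) = ¾)
g(f) = ¾
g(-7)/(-741) + l(√(-29 + r(-2, -2)), 56)/(-4953) = (¾)/(-741) + (√(-29 - 2)*56)/(-4953) = (¾)*(-1/741) + (√(-31)*56)*(-1/4953) = -1/988 + ((I*√31)*56)*(-1/4953) = -1/988 + (56*I*√31)*(-1/4953) = -1/988 - 56*I*√31/4953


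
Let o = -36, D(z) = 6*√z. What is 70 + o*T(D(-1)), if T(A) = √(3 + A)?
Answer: 70 - 36*√(3 + 6*I) ≈ -9.3153 - 49.02*I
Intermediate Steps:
70 + o*T(D(-1)) = 70 - 36*√(3 + 6*√(-1)) = 70 - 36*√(3 + 6*I)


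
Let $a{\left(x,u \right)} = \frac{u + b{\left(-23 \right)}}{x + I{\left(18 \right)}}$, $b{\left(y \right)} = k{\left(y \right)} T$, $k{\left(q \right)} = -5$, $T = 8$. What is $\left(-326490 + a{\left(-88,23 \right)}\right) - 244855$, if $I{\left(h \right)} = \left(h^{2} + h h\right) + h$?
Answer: $- \frac{19425731}{34} \approx -5.7135 \cdot 10^{5}$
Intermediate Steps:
$b{\left(y \right)} = -40$ ($b{\left(y \right)} = \left(-5\right) 8 = -40$)
$I{\left(h \right)} = h + 2 h^{2}$ ($I{\left(h \right)} = \left(h^{2} + h^{2}\right) + h = 2 h^{2} + h = h + 2 h^{2}$)
$a{\left(x,u \right)} = \frac{-40 + u}{666 + x}$ ($a{\left(x,u \right)} = \frac{u - 40}{x + 18 \left(1 + 2 \cdot 18\right)} = \frac{-40 + u}{x + 18 \left(1 + 36\right)} = \frac{-40 + u}{x + 18 \cdot 37} = \frac{-40 + u}{x + 666} = \frac{-40 + u}{666 + x}$)
$\left(-326490 + a{\left(-88,23 \right)}\right) - 244855 = \left(-326490 + \frac{-40 + 23}{666 - 88}\right) - 244855 = \left(-326490 + \frac{1}{578} \left(-17\right)\right) - 244855 = \left(-326490 - \frac{1}{34}\right) - 244855 = - \frac{11100661}{34} - 244855 = - \frac{19425731}{34}$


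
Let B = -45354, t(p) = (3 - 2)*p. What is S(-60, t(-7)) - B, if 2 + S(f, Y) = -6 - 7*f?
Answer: 45766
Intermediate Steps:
t(p) = p (t(p) = 1*p = p)
S(f, Y) = -8 - 7*f (S(f, Y) = -2 + (-6 - 7*f) = -8 - 7*f)
S(-60, t(-7)) - B = (-8 - 7*(-60)) - 1*(-45354) = (-8 + 420) + 45354 = 412 + 45354 = 45766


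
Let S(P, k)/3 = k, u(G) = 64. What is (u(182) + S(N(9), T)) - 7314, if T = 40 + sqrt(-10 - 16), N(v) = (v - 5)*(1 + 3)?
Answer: -7130 + 3*I*sqrt(26) ≈ -7130.0 + 15.297*I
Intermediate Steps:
N(v) = -20 + 4*v (N(v) = (-5 + v)*4 = -20 + 4*v)
T = 40 + I*sqrt(26) (T = 40 + sqrt(-26) = 40 + I*sqrt(26) ≈ 40.0 + 5.099*I)
S(P, k) = 3*k
(u(182) + S(N(9), T)) - 7314 = (64 + 3*(40 + I*sqrt(26))) - 7314 = (64 + (120 + 3*I*sqrt(26))) - 7314 = (184 + 3*I*sqrt(26)) - 7314 = -7130 + 3*I*sqrt(26)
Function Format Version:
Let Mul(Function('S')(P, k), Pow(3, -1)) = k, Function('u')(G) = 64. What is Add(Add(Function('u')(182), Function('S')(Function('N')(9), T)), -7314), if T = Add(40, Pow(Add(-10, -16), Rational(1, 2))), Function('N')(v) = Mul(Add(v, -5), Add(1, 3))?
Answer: Add(-7130, Mul(3, I, Pow(26, Rational(1, 2)))) ≈ Add(-7130.0, Mul(15.297, I))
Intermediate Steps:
Function('N')(v) = Add(-20, Mul(4, v)) (Function('N')(v) = Mul(Add(-5, v), 4) = Add(-20, Mul(4, v)))
T = Add(40, Mul(I, Pow(26, Rational(1, 2)))) (T = Add(40, Pow(-26, Rational(1, 2))) = Add(40, Mul(I, Pow(26, Rational(1, 2)))) ≈ Add(40.000, Mul(5.0990, I)))
Function('S')(P, k) = Mul(3, k)
Add(Add(Function('u')(182), Function('S')(Function('N')(9), T)), -7314) = Add(Add(64, Mul(3, Add(40, Mul(I, Pow(26, Rational(1, 2)))))), -7314) = Add(Add(64, Add(120, Mul(3, I, Pow(26, Rational(1, 2))))), -7314) = Add(Add(184, Mul(3, I, Pow(26, Rational(1, 2)))), -7314) = Add(-7130, Mul(3, I, Pow(26, Rational(1, 2))))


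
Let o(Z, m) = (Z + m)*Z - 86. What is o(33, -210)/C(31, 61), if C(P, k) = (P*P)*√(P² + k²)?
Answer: -5927*√4682/4499402 ≈ -0.090135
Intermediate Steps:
C(P, k) = P²*√(P² + k²)
o(Z, m) = -86 + Z*(Z + m) (o(Z, m) = Z*(Z + m) - 86 = -86 + Z*(Z + m))
o(33, -210)/C(31, 61) = (-86 + 33² + 33*(-210))/((31²*√(31² + 61²))) = (-86 + 1089 - 6930)/((961*√(961 + 3721))) = -5927*√4682/4499402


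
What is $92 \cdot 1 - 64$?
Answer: $28$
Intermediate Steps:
$92 \cdot 1 - 64 = 92 - 64 = 28$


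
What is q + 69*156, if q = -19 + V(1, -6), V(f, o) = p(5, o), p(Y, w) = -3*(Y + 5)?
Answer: 10715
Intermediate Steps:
p(Y, w) = -15 - 3*Y (p(Y, w) = -3*(5 + Y) = -15 - 3*Y)
V(f, o) = -30 (V(f, o) = -15 - 3*5 = -15 - 15 = -30)
q = -49 (q = -19 - 30 = -49)
q + 69*156 = -49 + 69*156 = -49 + 10764 = 10715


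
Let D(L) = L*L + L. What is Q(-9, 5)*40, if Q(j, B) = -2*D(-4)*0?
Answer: 0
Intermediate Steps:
D(L) = L + L² (D(L) = L² + L = L + L²)
Q(j, B) = 0 (Q(j, B) = -(-8)*(1 - 4)*0 = -(-8)*(-3)*0 = -2*12*0 = -24*0 = 0)
Q(-9, 5)*40 = 0*40 = 0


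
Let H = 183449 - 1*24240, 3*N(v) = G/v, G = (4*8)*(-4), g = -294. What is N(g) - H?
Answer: -70211105/441 ≈ -1.5921e+5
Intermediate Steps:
G = -128 (G = 32*(-4) = -128)
N(v) = -128/(3*v) (N(v) = (-128/v)/3 = -128/(3*v))
H = 159209 (H = 183449 - 24240 = 159209)
N(g) - H = -128/3/(-294) - 1*159209 = -128/3*(-1/294) - 159209 = 64/441 - 159209 = -70211105/441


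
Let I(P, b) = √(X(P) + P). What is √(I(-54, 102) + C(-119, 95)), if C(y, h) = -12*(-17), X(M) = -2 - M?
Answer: √(204 + I*√2) ≈ 14.283 + 0.04951*I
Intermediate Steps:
I(P, b) = I*√2 (I(P, b) = √((-2 - P) + P) = √(-2) = I*√2)
C(y, h) = 204
√(I(-54, 102) + C(-119, 95)) = √(I*√2 + 204) = √(204 + I*√2)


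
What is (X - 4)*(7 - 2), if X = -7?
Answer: -55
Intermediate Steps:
(X - 4)*(7 - 2) = (-7 - 4)*(7 - 2) = -11*5 = -55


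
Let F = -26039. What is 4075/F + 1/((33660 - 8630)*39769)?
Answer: -4056328609211/25919691124730 ≈ -0.15650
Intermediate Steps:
4075/F + 1/((33660 - 8630)*39769) = 4075/(-26039) + 1/((33660 - 8630)*39769) = 4075*(-1/26039) + (1/39769)/25030 = -4075/26039 + (1/25030)*(1/39769) = -4075/26039 + 1/995418070 = -4056328609211/25919691124730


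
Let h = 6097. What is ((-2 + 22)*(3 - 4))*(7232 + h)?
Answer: -266580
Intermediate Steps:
((-2 + 22)*(3 - 4))*(7232 + h) = ((-2 + 22)*(3 - 4))*(7232 + 6097) = (20*(-1))*13329 = -20*13329 = -266580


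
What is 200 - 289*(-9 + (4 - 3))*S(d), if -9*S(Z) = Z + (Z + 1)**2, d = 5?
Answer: -92992/9 ≈ -10332.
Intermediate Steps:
S(Z) = -Z/9 - (1 + Z)**2/9 (S(Z) = -(Z + (Z + 1)**2)/9 = -(Z + (1 + Z)**2)/9 = -Z/9 - (1 + Z)**2/9)
200 - 289*(-9 + (4 - 3))*S(d) = 200 - 289*(-9 + (4 - 3))*(-1/9*5 - (1 + 5)**2/9) = 200 - 289*(-9 + 1)*(-5/9 - 1/9*6**2) = 200 - (-2312)*(-5/9 - 1/9*36) = 200 - (-2312)*(-5/9 - 4) = 200 - (-2312)*(-41)/9 = 200 - 289*328/9 = 200 - 94792/9 = -92992/9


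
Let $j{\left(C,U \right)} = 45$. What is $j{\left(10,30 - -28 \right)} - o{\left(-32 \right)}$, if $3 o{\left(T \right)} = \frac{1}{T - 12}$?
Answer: $\frac{5941}{132} \approx 45.008$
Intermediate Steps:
$o{\left(T \right)} = \frac{1}{3 \left(-12 + T\right)}$ ($o{\left(T \right)} = \frac{1}{3 \left(T - 12\right)} = \frac{1}{3 \left(-12 + T\right)}$)
$j{\left(10,30 - -28 \right)} - o{\left(-32 \right)} = 45 - \frac{1}{3 \left(-12 - 32\right)} = 45 - \frac{1}{3 \left(-44\right)} = 45 - \frac{1}{3} \left(- \frac{1}{44}\right) = 45 - - \frac{1}{132} = 45 + \frac{1}{132} = \frac{5941}{132}$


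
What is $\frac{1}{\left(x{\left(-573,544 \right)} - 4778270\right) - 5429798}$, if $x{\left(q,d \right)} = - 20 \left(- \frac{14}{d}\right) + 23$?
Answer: $- \frac{68}{694147025} \approx -9.7962 \cdot 10^{-8}$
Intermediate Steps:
$x{\left(q,d \right)} = 23 + \frac{280}{d}$ ($x{\left(q,d \right)} = \frac{280}{d} + 23 = 23 + \frac{280}{d}$)
$\frac{1}{\left(x{\left(-573,544 \right)} - 4778270\right) - 5429798} = \frac{1}{\left(\left(23 + \frac{280}{544}\right) - 4778270\right) - 5429798} = \frac{1}{\left(\left(23 + 280 \cdot \frac{1}{544}\right) - 4778270\right) - 5429798} = \frac{1}{\left(\left(23 + \frac{35}{68}\right) - 4778270\right) - 5429798} = \frac{1}{\left(\frac{1599}{68} - 4778270\right) - 5429798} = \frac{1}{- \frac{324920761}{68} - 5429798} = \frac{1}{- \frac{694147025}{68}} = - \frac{68}{694147025}$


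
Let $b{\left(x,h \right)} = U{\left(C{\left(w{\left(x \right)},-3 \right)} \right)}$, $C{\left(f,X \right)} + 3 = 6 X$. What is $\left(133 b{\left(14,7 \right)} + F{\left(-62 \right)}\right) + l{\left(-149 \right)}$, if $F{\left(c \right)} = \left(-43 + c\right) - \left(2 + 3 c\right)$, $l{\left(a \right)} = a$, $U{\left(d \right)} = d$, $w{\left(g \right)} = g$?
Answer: $-2863$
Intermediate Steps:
$C{\left(f,X \right)} = -3 + 6 X$
$b{\left(x,h \right)} = -21$ ($b{\left(x,h \right)} = -3 + 6 \left(-3\right) = -3 - 18 = -21$)
$F{\left(c \right)} = -45 - 2 c$ ($F{\left(c \right)} = \left(-43 + c\right) - \left(2 + 3 c\right) = -45 - 2 c$)
$\left(133 b{\left(14,7 \right)} + F{\left(-62 \right)}\right) + l{\left(-149 \right)} = \left(133 \left(-21\right) - -79\right) - 149 = \left(-2793 + \left(-45 + 124\right)\right) - 149 = \left(-2793 + 79\right) - 149 = -2714 - 149 = -2863$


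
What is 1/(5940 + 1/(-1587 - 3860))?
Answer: 5447/32355179 ≈ 0.00016835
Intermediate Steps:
1/(5940 + 1/(-1587 - 3860)) = 1/(5940 + 1/(-5447)) = 1/(5940 - 1/5447) = 1/(32355179/5447) = 5447/32355179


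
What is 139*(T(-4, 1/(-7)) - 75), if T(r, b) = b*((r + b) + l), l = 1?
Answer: -507767/49 ≈ -10363.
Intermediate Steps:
T(r, b) = b*(1 + b + r) (T(r, b) = b*((r + b) + 1) = b*((b + r) + 1) = b*(1 + b + r))
139*(T(-4, 1/(-7)) - 75) = 139*((1 + 1/(-7) - 4)/(-7) - 75) = 139*(-(1 - ⅐ - 4)/7 - 75) = 139*(-⅐*(-22/7) - 75) = 139*(22/49 - 75) = 139*(-3653/49) = -507767/49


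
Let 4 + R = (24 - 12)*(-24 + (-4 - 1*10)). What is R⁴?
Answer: 44774560000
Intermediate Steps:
R = -460 (R = -4 + (24 - 12)*(-24 + (-4 - 1*10)) = -4 + 12*(-24 + (-4 - 10)) = -4 + 12*(-24 - 14) = -4 + 12*(-38) = -4 - 456 = -460)
R⁴ = (-460)⁴ = 44774560000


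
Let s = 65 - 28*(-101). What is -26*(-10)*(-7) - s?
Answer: -4713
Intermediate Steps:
s = 2893 (s = 65 + 2828 = 2893)
-26*(-10)*(-7) - s = -26*(-10)*(-7) - 1*2893 = 260*(-7) - 2893 = -1820 - 2893 = -4713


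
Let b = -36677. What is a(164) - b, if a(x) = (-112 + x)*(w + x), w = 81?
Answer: 49417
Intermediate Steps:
a(x) = (-112 + x)*(81 + x)
a(164) - b = (-9072 + 164**2 - 31*164) - 1*(-36677) = (-9072 + 26896 - 5084) + 36677 = 12740 + 36677 = 49417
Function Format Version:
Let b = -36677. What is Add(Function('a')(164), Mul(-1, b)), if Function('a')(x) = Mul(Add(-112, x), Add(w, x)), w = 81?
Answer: 49417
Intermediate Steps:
Function('a')(x) = Mul(Add(-112, x), Add(81, x))
Add(Function('a')(164), Mul(-1, b)) = Add(Add(-9072, Pow(164, 2), Mul(-31, 164)), Mul(-1, -36677)) = Add(Add(-9072, 26896, -5084), 36677) = Add(12740, 36677) = 49417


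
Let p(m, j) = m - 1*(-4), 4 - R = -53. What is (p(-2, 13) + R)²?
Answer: 3481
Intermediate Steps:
R = 57 (R = 4 - 1*(-53) = 4 + 53 = 57)
p(m, j) = 4 + m (p(m, j) = m + 4 = 4 + m)
(p(-2, 13) + R)² = ((4 - 2) + 57)² = (2 + 57)² = 59² = 3481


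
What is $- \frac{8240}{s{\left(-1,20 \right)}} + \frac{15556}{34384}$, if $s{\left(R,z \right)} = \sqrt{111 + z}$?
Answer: $\frac{3889}{8596} - \frac{8240 \sqrt{131}}{131} \approx -719.48$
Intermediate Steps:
$- \frac{8240}{s{\left(-1,20 \right)}} + \frac{15556}{34384} = - \frac{8240}{\sqrt{111 + 20}} + \frac{15556}{34384} = - \frac{8240}{\sqrt{131}} + 15556 \cdot \frac{1}{34384} = - 8240 \frac{\sqrt{131}}{131} + \frac{3889}{8596} = - \frac{8240 \sqrt{131}}{131} + \frac{3889}{8596} = \frac{3889}{8596} - \frac{8240 \sqrt{131}}{131}$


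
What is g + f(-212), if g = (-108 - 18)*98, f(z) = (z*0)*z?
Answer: -12348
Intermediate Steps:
f(z) = 0 (f(z) = 0*z = 0)
g = -12348 (g = -126*98 = -12348)
g + f(-212) = -12348 + 0 = -12348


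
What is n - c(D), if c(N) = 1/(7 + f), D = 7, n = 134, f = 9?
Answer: 2143/16 ≈ 133.94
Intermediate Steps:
c(N) = 1/16 (c(N) = 1/(7 + 9) = 1/16)
n - c(D) = 134 - 1*1/16 = 134 - 1/16 = 2143/16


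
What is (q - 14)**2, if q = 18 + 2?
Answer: 36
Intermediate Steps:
q = 20
(q - 14)**2 = (20 - 14)**2 = 6**2 = 36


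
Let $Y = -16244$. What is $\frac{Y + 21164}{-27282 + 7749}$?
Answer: $- \frac{1640}{6511} \approx -0.25188$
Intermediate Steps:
$\frac{Y + 21164}{-27282 + 7749} = \frac{-16244 + 21164}{-27282 + 7749} = \frac{4920}{-19533} = 4920 \left(- \frac{1}{19533}\right) = - \frac{1640}{6511}$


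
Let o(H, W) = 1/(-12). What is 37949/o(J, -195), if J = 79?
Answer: -455388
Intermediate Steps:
o(H, W) = -1/12
37949/o(J, -195) = 37949/(-1/12) = 37949*(-12) = -455388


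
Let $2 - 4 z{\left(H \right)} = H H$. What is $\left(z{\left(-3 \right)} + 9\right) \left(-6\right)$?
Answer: $- \frac{87}{2} \approx -43.5$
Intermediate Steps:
$z{\left(H \right)} = \frac{1}{2} - \frac{H^{2}}{4}$ ($z{\left(H \right)} = \frac{1}{2} - \frac{H H}{4} = \frac{1}{2} - \frac{H^{2}}{4}$)
$\left(z{\left(-3 \right)} + 9\right) \left(-6\right) = \left(\left(\frac{1}{2} - \frac{\left(-3\right)^{2}}{4}\right) + 9\right) \left(-6\right) = \left(\left(\frac{1}{2} - \frac{9}{4}\right) + 9\right) \left(-6\right) = \left(- \frac{7}{4} + 9\right) \left(-6\right) = \frac{29}{4} \left(-6\right) = - \frac{87}{2}$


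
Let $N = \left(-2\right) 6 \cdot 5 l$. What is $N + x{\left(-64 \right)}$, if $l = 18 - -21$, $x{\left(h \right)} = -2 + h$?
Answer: $-2406$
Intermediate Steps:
$l = 39$ ($l = 18 + 21 = 39$)
$N = -2340$ ($N = \left(-2\right) 6 \cdot 5 \cdot 39 = \left(-12\right) 5 \cdot 39 = \left(-60\right) 39 = -2340$)
$N + x{\left(-64 \right)} = -2340 - 66 = -2406$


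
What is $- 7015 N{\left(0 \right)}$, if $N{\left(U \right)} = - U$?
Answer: $0$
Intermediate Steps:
$- 7015 N{\left(0 \right)} = - 7015 \left(\left(-1\right) 0\right) = \left(-7015\right) 0 = 0$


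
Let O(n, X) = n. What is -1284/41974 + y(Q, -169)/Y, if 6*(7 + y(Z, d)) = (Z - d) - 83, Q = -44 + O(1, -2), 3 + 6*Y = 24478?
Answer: -15691963/513656825 ≈ -0.030549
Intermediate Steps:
Y = 24475/6 (Y = -½ + (⅙)*24478 = -½ + 12239/3 = 24475/6 ≈ 4079.2)
Q = -43 (Q = -44 + 1 = -43)
y(Z, d) = -125/6 - d/6 + Z/6 (y(Z, d) = -7 + ((Z - d) - 83)/6 = -7 + (-83 + Z - d)/6 = -7 + (-83/6 - d/6 + Z/6) = -125/6 - d/6 + Z/6)
-1284/41974 + y(Q, -169)/Y = -1284/41974 + (-125/6 - ⅙*(-169) + (⅙)*(-43))/(24475/6) = -1284*1/41974 + (-125/6 + 169/6 - 43/6)*(6/24475) = -642/20987 + (⅙)*(6/24475) = -642/20987 + 1/24475 = -15691963/513656825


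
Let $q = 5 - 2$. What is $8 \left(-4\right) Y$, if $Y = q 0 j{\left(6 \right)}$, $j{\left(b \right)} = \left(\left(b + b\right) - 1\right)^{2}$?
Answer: $0$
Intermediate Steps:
$j{\left(b \right)} = \left(-1 + 2 b\right)^{2}$ ($j{\left(b \right)} = \left(2 b - 1\right)^{2} = \left(-1 + 2 b\right)^{2}$)
$q = 3$ ($q = 5 - 2 = 3$)
$Y = 0$ ($Y = 3 \cdot 0 \left(-1 + 2 \cdot 6\right)^{2} = 0 \left(-1 + 12\right)^{2} = 0 \cdot 11^{2} = 0 \cdot 121 = 0$)
$8 \left(-4\right) Y = 8 \left(-4\right) 0 = \left(-32\right) 0 = 0$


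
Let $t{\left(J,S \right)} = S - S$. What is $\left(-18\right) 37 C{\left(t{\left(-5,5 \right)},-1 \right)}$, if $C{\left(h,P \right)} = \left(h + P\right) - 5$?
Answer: $3996$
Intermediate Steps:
$t{\left(J,S \right)} = 0$
$C{\left(h,P \right)} = -5 + P + h$ ($C{\left(h,P \right)} = \left(P + h\right) - 5 = -5 + P + h$)
$\left(-18\right) 37 C{\left(t{\left(-5,5 \right)},-1 \right)} = \left(-18\right) 37 \left(-5 - 1 + 0\right) = \left(-666\right) \left(-6\right) = 3996$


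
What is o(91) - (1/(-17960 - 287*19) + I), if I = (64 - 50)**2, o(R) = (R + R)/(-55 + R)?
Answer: -80470463/421434 ≈ -190.94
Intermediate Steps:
o(R) = 2*R/(-55 + R) (o(R) = (2*R)/(-55 + R) = 2*R/(-55 + R))
I = 196 (I = 14**2 = 196)
o(91) - (1/(-17960 - 287*19) + I) = 2*91/(-55 + 91) - (1/(-17960 - 287*19) + 196) = 2*91/36 - (1/(-17960 - 5453) + 196) = 2*91*(1/36) - (1/(-23413) + 196) = 91/18 - (-1/23413 + 196) = 91/18 - 1*4588947/23413 = 91/18 - 4588947/23413 = -80470463/421434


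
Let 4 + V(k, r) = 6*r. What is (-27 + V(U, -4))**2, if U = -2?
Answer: 3025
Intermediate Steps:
V(k, r) = -4 + 6*r
(-27 + V(U, -4))**2 = (-27 + (-4 + 6*(-4)))**2 = (-27 + (-4 - 24))**2 = (-27 - 28)**2 = (-55)**2 = 3025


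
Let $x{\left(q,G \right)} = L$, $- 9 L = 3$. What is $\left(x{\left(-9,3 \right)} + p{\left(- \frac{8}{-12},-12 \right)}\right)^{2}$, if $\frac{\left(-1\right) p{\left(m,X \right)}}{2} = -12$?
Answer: $\frac{5041}{9} \approx 560.11$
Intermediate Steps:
$L = - \frac{1}{3}$ ($L = \left(- \frac{1}{9}\right) 3 = - \frac{1}{3} \approx -0.33333$)
$x{\left(q,G \right)} = - \frac{1}{3}$
$p{\left(m,X \right)} = 24$ ($p{\left(m,X \right)} = \left(-2\right) \left(-12\right) = 24$)
$\left(x{\left(-9,3 \right)} + p{\left(- \frac{8}{-12},-12 \right)}\right)^{2} = \left(- \frac{1}{3} + 24\right)^{2} = \left(\frac{71}{3}\right)^{2} = \frac{5041}{9}$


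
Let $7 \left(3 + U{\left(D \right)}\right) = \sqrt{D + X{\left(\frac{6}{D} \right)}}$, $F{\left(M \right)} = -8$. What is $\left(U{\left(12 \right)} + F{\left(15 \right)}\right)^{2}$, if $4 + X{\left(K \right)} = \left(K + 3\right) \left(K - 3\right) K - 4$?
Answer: $\frac{\left(308 - i \sqrt{6}\right)^{2}}{784} \approx 120.99 - 1.9246 i$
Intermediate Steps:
$X{\left(K \right)} = -8 + K \left(-3 + K\right) \left(3 + K\right)$ ($X{\left(K \right)} = -4 + \left(\left(K + 3\right) \left(K - 3\right) K - 4\right) = -4 + \left(\left(3 + K\right) \left(-3 + K\right) K - 4\right) = -4 + \left(\left(-3 + K\right) \left(3 + K\right) K - 4\right) = -4 + \left(K \left(-3 + K\right) \left(3 + K\right) - 4\right) = -4 + \left(-4 + K \left(-3 + K\right) \left(3 + K\right)\right) = -8 + K \left(-3 + K\right) \left(3 + K\right)$)
$U{\left(D \right)} = -3 + \frac{\sqrt{-8 + D - \frac{54}{D} + \frac{216}{D^{3}}}}{7}$ ($U{\left(D \right)} = -3 + \frac{\sqrt{D - \left(8 - \frac{216}{D^{3}} + 9 \cdot 6 \frac{1}{D}\right)}}{7} = -3 + \frac{\sqrt{D - \left(8 - \frac{216}{D^{3}} + \frac{54}{D}\right)}}{7} = -3 + \frac{\sqrt{-8 + D - \frac{54}{D} + \frac{216}{D^{3}}}}{7}$)
$\left(U{\left(12 \right)} + F{\left(15 \right)}\right)^{2} = \left(\left(-3 + \frac{\sqrt{-8 + 12 - \frac{54}{12} + \frac{216}{1728}}}{7}\right) - 8\right)^{2} = \left(\left(-3 + \frac{\sqrt{-8 + 12 - \frac{9}{2} + 216 \cdot \frac{1}{1728}}}{7}\right) - 8\right)^{2} = \left(\left(-3 + \frac{\sqrt{-8 + 12 - \frac{9}{2} + \frac{1}{8}}}{7}\right) - 8\right)^{2} = \left(\left(-3 + \frac{\sqrt{- \frac{3}{8}}}{7}\right) - 8\right)^{2} = \left(\left(-3 + \frac{\frac{1}{4} i \sqrt{6}}{7}\right) - 8\right)^{2} = \left(\left(-3 + \frac{i \sqrt{6}}{28}\right) - 8\right)^{2} = \left(-11 + \frac{i \sqrt{6}}{28}\right)^{2}$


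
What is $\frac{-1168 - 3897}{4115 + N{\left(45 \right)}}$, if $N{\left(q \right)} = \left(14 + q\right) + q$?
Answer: $- \frac{5065}{4219} \approx -1.2005$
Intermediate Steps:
$N{\left(q \right)} = 14 + 2 q$
$\frac{-1168 - 3897}{4115 + N{\left(45 \right)}} = \frac{-1168 - 3897}{4115 + \left(14 + 2 \cdot 45\right)} = - \frac{5065}{4115 + \left(14 + 90\right)} = - \frac{5065}{4115 + 104} = - \frac{5065}{4219}$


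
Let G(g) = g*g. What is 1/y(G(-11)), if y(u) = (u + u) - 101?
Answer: 1/141 ≈ 0.0070922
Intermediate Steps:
G(g) = g**2
y(u) = -101 + 2*u (y(u) = 2*u - 101 = -101 + 2*u)
1/y(G(-11)) = 1/(-101 + 2*(-11)**2) = 1/(-101 + 2*121) = 1/(-101 + 242) = 1/141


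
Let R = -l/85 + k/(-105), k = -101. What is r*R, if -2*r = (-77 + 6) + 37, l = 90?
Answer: -173/105 ≈ -1.6476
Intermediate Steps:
r = 17 (r = -((-77 + 6) + 37)/2 = -(-71 + 37)/2 = -½*(-34) = 17)
R = -173/1785 (R = -1*90/85 - 101/(-105) = -90*1/85 - 101*(-1/105) = -18/17 + 101/105 = -173/1785 ≈ -0.096919)
r*R = 17*(-173/1785) = -173/105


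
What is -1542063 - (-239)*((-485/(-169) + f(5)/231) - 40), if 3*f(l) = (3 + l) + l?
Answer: -181640576713/117117 ≈ -1.5509e+6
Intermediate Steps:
f(l) = 1 + 2*l/3 (f(l) = ((3 + l) + l)/3 = (3 + 2*l)/3 = 1 + 2*l/3)
-1542063 - (-239)*((-485/(-169) + f(5)/231) - 40) = -1542063 - (-239)*((-485/(-169) + (1 + (⅔)*5)/231) - 40) = -1542063 - (-239)*((-485*(-1/169) + (1 + 10/3)*(1/231)) - 40) = -1542063 - (-239)*((485/169 + (13/3)*(1/231)) - 40) = -1542063 - (-239)*((485/169 + 13/693) - 40) = -1542063 - (-239)*(338302/117117 - 40) = -1542063 - (-239)*(-4346378)/117117 = -1542063 - 1*1038784342/117117 = -1542063 - 1038784342/117117 = -181640576713/117117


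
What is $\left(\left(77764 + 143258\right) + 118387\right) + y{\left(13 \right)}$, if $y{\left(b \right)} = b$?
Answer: $339422$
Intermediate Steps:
$\left(\left(77764 + 143258\right) + 118387\right) + y{\left(13 \right)} = \left(\left(77764 + 143258\right) + 118387\right) + 13 = \left(221022 + 118387\right) + 13 = 339409 + 13 = 339422$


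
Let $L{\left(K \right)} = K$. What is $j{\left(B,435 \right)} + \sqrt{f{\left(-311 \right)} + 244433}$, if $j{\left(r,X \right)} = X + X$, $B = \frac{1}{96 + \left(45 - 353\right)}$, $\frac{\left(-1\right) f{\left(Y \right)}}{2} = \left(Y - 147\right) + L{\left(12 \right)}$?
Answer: $870 + 5 \sqrt{9813} \approx 1365.3$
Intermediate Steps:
$f{\left(Y \right)} = 270 - 2 Y$ ($f{\left(Y \right)} = - 2 \left(\left(Y - 147\right) + 12\right) = - 2 \left(\left(-147 + Y\right) + 12\right) = - 2 \left(-135 + Y\right) = 270 - 2 Y$)
$B = - \frac{1}{212}$ ($B = \frac{1}{96 - 308} = \frac{1}{-212} = - \frac{1}{212} \approx -0.004717$)
$j{\left(r,X \right)} = 2 X$
$j{\left(B,435 \right)} + \sqrt{f{\left(-311 \right)} + 244433} = 2 \cdot 435 + \sqrt{\left(270 - -622\right) + 244433} = 870 + \sqrt{\left(270 + 622\right) + 244433} = 870 + \sqrt{892 + 244433} = 870 + \sqrt{245325} = 870 + 5 \sqrt{9813}$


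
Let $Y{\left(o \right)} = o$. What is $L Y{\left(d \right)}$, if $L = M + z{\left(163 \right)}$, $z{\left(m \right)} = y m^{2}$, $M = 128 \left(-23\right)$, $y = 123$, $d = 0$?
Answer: $0$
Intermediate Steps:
$M = -2944$
$z{\left(m \right)} = 123 m^{2}$
$L = 3265043$ ($L = -2944 + 123 \cdot 163^{2} = -2944 + 123 \cdot 26569 = -2944 + 3267987 = 3265043$)
$L Y{\left(d \right)} = 3265043 \cdot 0 = 0$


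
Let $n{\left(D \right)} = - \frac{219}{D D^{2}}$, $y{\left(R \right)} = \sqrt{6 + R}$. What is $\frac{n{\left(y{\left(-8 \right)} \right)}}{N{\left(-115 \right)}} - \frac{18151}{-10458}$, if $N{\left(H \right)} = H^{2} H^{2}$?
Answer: $\frac{2593}{1494} - \frac{219 i \sqrt{2}}{699602500} \approx 1.7356 - 4.427 \cdot 10^{-7} i$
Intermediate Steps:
$N{\left(H \right)} = H^{4}$
$n{\left(D \right)} = - \frac{219}{D^{3}}$
$\frac{n{\left(y{\left(-8 \right)} \right)}}{N{\left(-115 \right)}} - \frac{18151}{-10458} = \frac{\left(-219\right) \frac{1}{\left(6 - 8\right)^{\frac{3}{2}}}}{\left(-115\right)^{4}} - \frac{18151}{-10458} = \frac{\left(-219\right) \frac{1}{\left(-2\right) i \sqrt{2}}}{174900625} - - \frac{2593}{1494} = - \frac{219}{\left(-2\right) i \sqrt{2}} \cdot \frac{1}{174900625} + \frac{2593}{1494} = - 219 \frac{i \sqrt{2}}{4} \cdot \frac{1}{174900625} + \frac{2593}{1494} = - \frac{219 i \sqrt{2}}{4} \cdot \frac{1}{174900625} + \frac{2593}{1494} = - \frac{219 i \sqrt{2}}{699602500} + \frac{2593}{1494} = \frac{2593}{1494} - \frac{219 i \sqrt{2}}{699602500}$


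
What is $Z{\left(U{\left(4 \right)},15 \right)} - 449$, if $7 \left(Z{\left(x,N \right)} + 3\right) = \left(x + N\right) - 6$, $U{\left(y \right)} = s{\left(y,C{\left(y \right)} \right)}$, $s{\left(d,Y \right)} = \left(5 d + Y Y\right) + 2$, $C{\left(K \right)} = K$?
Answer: $- \frac{3117}{7} \approx -445.29$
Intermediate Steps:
$s{\left(d,Y \right)} = 2 + Y^{2} + 5 d$ ($s{\left(d,Y \right)} = \left(5 d + Y^{2}\right) + 2 = \left(Y^{2} + 5 d\right) + 2 = 2 + Y^{2} + 5 d$)
$U{\left(y \right)} = 2 + y^{2} + 5 y$
$Z{\left(x,N \right)} = - \frac{27}{7} + \frac{N}{7} + \frac{x}{7}$ ($Z{\left(x,N \right)} = -3 + \frac{\left(x + N\right) - 6}{7} = -3 + \frac{\left(N + x\right) - 6}{7} = -3 + \frac{-6 + N + x}{7} = -3 + \left(- \frac{6}{7} + \frac{N}{7} + \frac{x}{7}\right) = - \frac{27}{7} + \frac{N}{7} + \frac{x}{7}$)
$Z{\left(U{\left(4 \right)},15 \right)} - 449 = \left(- \frac{27}{7} + \frac{1}{7} \cdot 15 + \frac{2 + 4^{2} + 5 \cdot 4}{7}\right) - 449 = \left(- \frac{27}{7} + \frac{15}{7} + \frac{2 + 16 + 20}{7}\right) - 449 = \left(- \frac{27}{7} + \frac{15}{7} + \frac{1}{7} \cdot 38\right) - 449 = \left(- \frac{27}{7} + \frac{15}{7} + \frac{38}{7}\right) - 449 = \frac{26}{7} - 449 = - \frac{3117}{7}$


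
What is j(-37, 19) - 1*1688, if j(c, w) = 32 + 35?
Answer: -1621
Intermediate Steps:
j(c, w) = 67
j(-37, 19) - 1*1688 = 67 - 1*1688 = 67 - 1688 = -1621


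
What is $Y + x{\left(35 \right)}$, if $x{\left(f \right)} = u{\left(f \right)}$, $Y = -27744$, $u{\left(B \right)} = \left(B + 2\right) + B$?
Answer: $-27672$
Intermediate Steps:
$u{\left(B \right)} = 2 + 2 B$ ($u{\left(B \right)} = \left(2 + B\right) + B = 2 + 2 B$)
$x{\left(f \right)} = 2 + 2 f$
$Y + x{\left(35 \right)} = -27744 + \left(2 + 2 \cdot 35\right) = -27744 + \left(2 + 70\right) = -27744 + 72 = -27672$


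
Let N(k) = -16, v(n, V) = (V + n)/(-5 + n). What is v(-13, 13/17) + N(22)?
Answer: -2344/153 ≈ -15.320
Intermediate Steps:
v(n, V) = (V + n)/(-5 + n)
v(-13, 13/17) + N(22) = (13/17 - 13)/(-5 - 13) - 16 = (13*(1/17) - 13)/(-18) - 16 = -(13/17 - 13)/18 - 16 = -1/18*(-208/17) - 16 = 104/153 - 16 = -2344/153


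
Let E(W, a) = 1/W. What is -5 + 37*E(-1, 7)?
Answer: -42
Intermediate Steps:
-5 + 37*E(-1, 7) = -5 + 37/(-1) = -5 + 37*(-1) = -5 - 37 = -42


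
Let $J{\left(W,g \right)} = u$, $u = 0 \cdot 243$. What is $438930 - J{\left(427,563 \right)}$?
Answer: $438930$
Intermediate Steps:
$u = 0$
$J{\left(W,g \right)} = 0$
$438930 - J{\left(427,563 \right)} = 438930 - 0 = 438930 + 0 = 438930$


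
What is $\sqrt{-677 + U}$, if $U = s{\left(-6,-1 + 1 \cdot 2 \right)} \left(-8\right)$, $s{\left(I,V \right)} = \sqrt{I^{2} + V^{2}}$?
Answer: $\sqrt{-677 - 8 \sqrt{37}} \approx 26.938 i$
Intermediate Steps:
$U = - 8 \sqrt{37}$ ($U = \sqrt{\left(-6\right)^{2} + \left(-1 + 1 \cdot 2\right)^{2}} \left(-8\right) = \sqrt{36 + \left(-1 + 2\right)^{2}} \left(-8\right) = \sqrt{36 + 1^{2}} \left(-8\right) = \sqrt{36 + 1} \left(-8\right) = \sqrt{37} \left(-8\right) = - 8 \sqrt{37} \approx -48.662$)
$\sqrt{-677 + U} = \sqrt{-677 - 8 \sqrt{37}}$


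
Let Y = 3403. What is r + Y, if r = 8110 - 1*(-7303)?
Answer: 18816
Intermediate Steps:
r = 15413 (r = 8110 + 7303 = 15413)
r + Y = 15413 + 3403 = 18816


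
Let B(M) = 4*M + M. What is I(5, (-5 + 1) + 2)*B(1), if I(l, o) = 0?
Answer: 0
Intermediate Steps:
B(M) = 5*M
I(5, (-5 + 1) + 2)*B(1) = 0*(5*1) = 0*5 = 0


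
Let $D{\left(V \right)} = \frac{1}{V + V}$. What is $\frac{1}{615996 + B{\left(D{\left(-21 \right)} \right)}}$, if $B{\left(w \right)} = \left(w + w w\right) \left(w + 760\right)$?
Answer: $\frac{74088}{45636602969} \approx 1.6234 \cdot 10^{-6}$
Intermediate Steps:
$D{\left(V \right)} = \frac{1}{2 V}$
$B{\left(w \right)} = \left(760 + w\right) \left(w + w^{2}\right)$ ($B{\left(w \right)} = \left(w + w^{2}\right) \left(760 + w\right) = \left(760 + w\right) \left(w + w^{2}\right)$)
$\frac{1}{615996 + B{\left(D{\left(-21 \right)} \right)}} = \frac{1}{615996 + \frac{1}{2 \left(-21\right)} \left(760 + \left(\frac{1}{2 \left(-21\right)}\right)^{2} + 761 \frac{1}{2 \left(-21\right)}\right)} = \frac{1}{615996 + \frac{1}{2} \left(- \frac{1}{21}\right) \left(760 + \left(\frac{1}{2} \left(- \frac{1}{21}\right)\right)^{2} + 761 \cdot \frac{1}{2} \left(- \frac{1}{21}\right)\right)} = \frac{1}{615996 - \frac{760 + \left(- \frac{1}{42}\right)^{2} + 761 \left(- \frac{1}{42}\right)}{42}} = \frac{1}{615996 - \frac{760 + \frac{1}{1764} - \frac{761}{42}}{42}} = \frac{1}{615996 - \frac{1308679}{74088}} = \frac{1}{\frac{45636602969}{74088}} = \frac{74088}{45636602969}$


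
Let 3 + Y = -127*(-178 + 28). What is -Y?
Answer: -19047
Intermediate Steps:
Y = 19047 (Y = -3 - 127*(-178 + 28) = -3 - 127*(-150) = -3 + 19050 = 19047)
-Y = -1*19047 = -19047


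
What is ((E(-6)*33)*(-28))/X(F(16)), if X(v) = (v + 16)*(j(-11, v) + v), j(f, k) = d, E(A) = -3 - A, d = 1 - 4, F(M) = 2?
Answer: 154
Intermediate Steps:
d = -3
j(f, k) = -3
X(v) = (-3 + v)*(16 + v) (X(v) = (v + 16)*(-3 + v) = (16 + v)*(-3 + v) = (-3 + v)*(16 + v))
((E(-6)*33)*(-28))/X(F(16)) = (((-3 - 1*(-6))*33)*(-28))/(-48 + 2² + 13*2) = (((-3 + 6)*33)*(-28))/(-48 + 4 + 26) = ((3*33)*(-28))/(-18) = (99*(-28))*(-1/18) = -2772*(-1/18) = 154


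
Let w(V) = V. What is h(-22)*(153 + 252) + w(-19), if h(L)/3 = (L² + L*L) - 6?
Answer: 1168811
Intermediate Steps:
h(L) = -18 + 6*L² (h(L) = 3*((L² + L*L) - 6) = 3*((L² + L²) - 6) = 3*(2*L² - 6) = 3*(-6 + 2*L²) = -18 + 6*L²)
h(-22)*(153 + 252) + w(-19) = (-18 + 6*(-22)²)*(153 + 252) - 19 = (-18 + 6*484)*405 - 19 = (-18 + 2904)*405 - 19 = 2886*405 - 19 = 1168830 - 19 = 1168811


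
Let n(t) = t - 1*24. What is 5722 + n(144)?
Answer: 5842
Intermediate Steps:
n(t) = -24 + t (n(t) = t - 24 = -24 + t)
5722 + n(144) = 5722 + (-24 + 144) = 5722 + 120 = 5842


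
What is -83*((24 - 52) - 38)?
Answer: 5478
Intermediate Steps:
-83*((24 - 52) - 38) = -83*(-28 - 38) = -83*(-66) = 5478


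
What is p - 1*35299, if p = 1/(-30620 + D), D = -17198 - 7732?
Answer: -1960859451/55550 ≈ -35299.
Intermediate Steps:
D = -24930
p = -1/55550 (p = 1/(-30620 - 24930) = 1/(-55550) = -1/55550 ≈ -1.8002e-5)
p - 1*35299 = -1/55550 - 1*35299 = -1/55550 - 35299 = -1960859451/55550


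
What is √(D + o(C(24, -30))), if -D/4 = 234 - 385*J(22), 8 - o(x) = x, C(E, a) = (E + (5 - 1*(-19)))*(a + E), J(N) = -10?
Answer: 2*I*√4010 ≈ 126.65*I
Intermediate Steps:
C(E, a) = (24 + E)*(E + a) (C(E, a) = (E + (5 + 19))*(E + a) = (E + 24)*(E + a) = (24 + E)*(E + a))
o(x) = 8 - x
D = -16336 (D = -4*(234 - 385*(-10)) = -4*(234 + 3850) = -4*4084 = -16336)
√(D + o(C(24, -30))) = √(-16336 + (8 - (24² + 24*24 + 24*(-30) + 24*(-30)))) = √(-16336 + (8 - (576 + 576 - 720 - 720))) = √(-16336 + (8 - 1*(-288))) = √(-16336 + (8 + 288)) = √(-16336 + 296) = √(-16040) = 2*I*√4010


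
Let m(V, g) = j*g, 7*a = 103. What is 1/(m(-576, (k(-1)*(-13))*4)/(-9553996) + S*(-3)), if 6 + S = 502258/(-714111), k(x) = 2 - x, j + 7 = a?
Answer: 3979857955241/80035443615454 ≈ 0.049726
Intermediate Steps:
a = 103/7 (a = (⅐)*103 = 103/7 ≈ 14.714)
j = 54/7 (j = -7 + 103/7 = 54/7 ≈ 7.7143)
S = -4786924/714111 (S = -6 + 502258/(-714111) = -6 + 502258*(-1/714111) = -6 - 502258/714111 = -4786924/714111 ≈ -6.7033)
m(V, g) = 54*g/7
1/(m(-576, (k(-1)*(-13))*4)/(-9553996) + S*(-3)) = 1/((54*(((2 - 1*(-1))*(-13))*4)/7)/(-9553996) - 4786924/714111*(-3)) = 1/((54*(((2 + 1)*(-13))*4)/7)*(-1/9553996) + 4786924/238037) = 1/((54*((3*(-13))*4)/7)*(-1/9553996) + 4786924/238037) = 1/((54*(-39*4)/7)*(-1/9553996) + 4786924/238037) = 1/(((54/7)*(-156))*(-1/9553996) + 4786924/238037) = 1/(-8424/7*(-1/9553996) + 4786924/238037) = 1/(2106/16719493 + 4786924/238037) = 1/(80035443615454/3979857955241) = 3979857955241/80035443615454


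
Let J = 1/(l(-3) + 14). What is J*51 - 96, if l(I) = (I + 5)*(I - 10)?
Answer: -401/4 ≈ -100.25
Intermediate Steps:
l(I) = (-10 + I)*(5 + I) (l(I) = (5 + I)*(-10 + I) = (-10 + I)*(5 + I))
J = -1/12 (J = 1/((-50 + (-3)**2 - 5*(-3)) + 14) = 1/((-50 + 9 + 15) + 14) = 1/(-26 + 14) = 1/(-12) = -1/12 ≈ -0.083333)
J*51 - 96 = -1/12*51 - 96 = -17/4 - 96 = -401/4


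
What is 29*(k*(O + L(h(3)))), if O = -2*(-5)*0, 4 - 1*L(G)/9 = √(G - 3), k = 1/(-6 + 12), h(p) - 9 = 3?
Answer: 87/2 ≈ 43.500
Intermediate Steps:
h(p) = 12 (h(p) = 9 + 3 = 12)
k = ⅙ (k = 1/6 = ⅙ ≈ 0.16667)
L(G) = 36 - 9*√(-3 + G) (L(G) = 36 - 9*√(G - 3) = 36 - 9*√(-3 + G))
O = 0 (O = 10*0 = 0)
29*(k*(O + L(h(3)))) = 29*((0 + (36 - 9*√(-3 + 12)))/6) = 29*((0 + (36 - 9*√9))/6) = 29*((0 + (36 - 9*3))/6) = 29*((0 + (36 - 27))/6) = 29*((0 + 9)/6) = 29*((⅙)*9) = 29*(3/2) = 87/2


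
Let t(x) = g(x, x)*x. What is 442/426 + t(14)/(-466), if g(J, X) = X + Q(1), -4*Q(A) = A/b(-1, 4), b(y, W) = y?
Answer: 120985/198516 ≈ 0.60945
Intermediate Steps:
Q(A) = A/4 (Q(A) = -A/(4*(-1)) = -A*(-1)/4 = -(-1)*A/4 = A/4)
g(J, X) = ¼ + X (g(J, X) = X + (¼)*1 = X + ¼ = ¼ + X)
t(x) = x*(¼ + x) (t(x) = (¼ + x)*x = x*(¼ + x))
442/426 + t(14)/(-466) = 442/426 + (14*(¼ + 14))/(-466) = 442*(1/426) + (14*(57/4))*(-1/466) = 221/213 + (399/2)*(-1/466) = 221/213 - 399/932 = 120985/198516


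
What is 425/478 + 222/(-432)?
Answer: 6457/17208 ≈ 0.37523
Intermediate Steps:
425/478 + 222/(-432) = 425*(1/478) + 222*(-1/432) = 425/478 - 37/72 = 6457/17208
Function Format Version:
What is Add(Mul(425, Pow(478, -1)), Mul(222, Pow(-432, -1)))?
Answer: Rational(6457, 17208) ≈ 0.37523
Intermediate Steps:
Add(Mul(425, Pow(478, -1)), Mul(222, Pow(-432, -1))) = Add(Mul(425, Rational(1, 478)), Mul(222, Rational(-1, 432))) = Add(Rational(425, 478), Rational(-37, 72)) = Rational(6457, 17208)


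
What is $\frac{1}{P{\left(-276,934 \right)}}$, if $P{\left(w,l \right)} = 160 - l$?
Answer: $- \frac{1}{774} \approx -0.001292$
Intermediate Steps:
$\frac{1}{P{\left(-276,934 \right)}} = \frac{1}{160 - 934} = \frac{1}{-774} = - \frac{1}{774}$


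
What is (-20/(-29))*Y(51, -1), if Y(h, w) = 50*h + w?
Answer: 50980/29 ≈ 1757.9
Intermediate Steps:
Y(h, w) = w + 50*h
(-20/(-29))*Y(51, -1) = (-20/(-29))*(-1 + 50*51) = (-20*(-1/29))*(-1 + 2550) = (20/29)*2549 = 50980/29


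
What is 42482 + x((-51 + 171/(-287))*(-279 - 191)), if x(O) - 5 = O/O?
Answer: 42488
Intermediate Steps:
x(O) = 6 (x(O) = 5 + O/O = 5 + 1 = 6)
42482 + x((-51 + 171/(-287))*(-279 - 191)) = 42482 + 6 = 42488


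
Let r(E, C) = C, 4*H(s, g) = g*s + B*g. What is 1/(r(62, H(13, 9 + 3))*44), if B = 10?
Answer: 1/3036 ≈ 0.00032938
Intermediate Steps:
H(s, g) = 5*g/2 + g*s/4 (H(s, g) = (g*s + 10*g)/4 = (10*g + g*s)/4 = 5*g/2 + g*s/4)
1/(r(62, H(13, 9 + 3))*44) = 1/(((9 + 3)*(10 + 13)/4)*44) = 1/(((1/4)*12*23)*44) = 1/(69*44) = 1/3036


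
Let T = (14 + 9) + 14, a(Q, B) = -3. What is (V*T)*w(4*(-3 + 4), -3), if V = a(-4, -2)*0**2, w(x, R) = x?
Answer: 0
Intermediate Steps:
T = 37 (T = 23 + 14 = 37)
V = 0 (V = -3*0**2 = -3*0 = 0)
(V*T)*w(4*(-3 + 4), -3) = (0*37)*(4*(-3 + 4)) = 0*(4*1) = 0*4 = 0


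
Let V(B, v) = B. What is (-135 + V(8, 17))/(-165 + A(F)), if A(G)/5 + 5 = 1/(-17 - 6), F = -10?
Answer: 2921/4375 ≈ 0.66766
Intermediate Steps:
A(G) = -580/23 (A(G) = -25 + 5/(-17 - 6) = -25 + 5/(-23) = -25 + 5*(-1/23) = -25 - 5/23 = -580/23)
(-135 + V(8, 17))/(-165 + A(F)) = (-135 + 8)/(-165 - 580/23) = -127/(-4375/23) = -127*(-23/4375) = 2921/4375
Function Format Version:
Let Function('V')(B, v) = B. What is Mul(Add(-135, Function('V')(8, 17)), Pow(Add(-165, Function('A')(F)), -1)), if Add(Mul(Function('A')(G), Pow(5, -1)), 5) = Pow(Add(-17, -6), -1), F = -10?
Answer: Rational(2921, 4375) ≈ 0.66766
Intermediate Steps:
Function('A')(G) = Rational(-580, 23) (Function('A')(G) = Add(-25, Mul(5, Pow(Add(-17, -6), -1))) = Add(-25, Mul(5, Pow(-23, -1))) = Add(-25, Mul(5, Rational(-1, 23))) = Add(-25, Rational(-5, 23)) = Rational(-580, 23))
Mul(Add(-135, Function('V')(8, 17)), Pow(Add(-165, Function('A')(F)), -1)) = Mul(Add(-135, 8), Pow(Add(-165, Rational(-580, 23)), -1)) = Mul(-127, Pow(Rational(-4375, 23), -1)) = Mul(-127, Rational(-23, 4375)) = Rational(2921, 4375)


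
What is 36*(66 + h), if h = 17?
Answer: 2988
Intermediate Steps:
36*(66 + h) = 36*(66 + 17) = 36*83 = 2988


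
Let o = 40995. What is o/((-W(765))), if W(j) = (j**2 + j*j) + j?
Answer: -911/26027 ≈ -0.035002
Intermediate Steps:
W(j) = j + 2*j**2 (W(j) = (j**2 + j**2) + j = 2*j**2 + j = j + 2*j**2)
o/((-W(765))) = 40995/((-765*(1 + 2*765))) = 40995/((-765*(1 + 1530))) = 40995/((-765*1531)) = 40995/((-1*1171215)) = 40995/(-1171215) = 40995*(-1/1171215) = -911/26027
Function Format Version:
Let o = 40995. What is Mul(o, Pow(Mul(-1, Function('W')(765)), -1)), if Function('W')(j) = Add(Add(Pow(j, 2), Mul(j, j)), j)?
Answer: Rational(-911, 26027) ≈ -0.035002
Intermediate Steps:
Function('W')(j) = Add(j, Mul(2, Pow(j, 2))) (Function('W')(j) = Add(Add(Pow(j, 2), Pow(j, 2)), j) = Add(Mul(2, Pow(j, 2)), j) = Add(j, Mul(2, Pow(j, 2))))
Mul(o, Pow(Mul(-1, Function('W')(765)), -1)) = Mul(40995, Pow(Mul(-1, Mul(765, Add(1, Mul(2, 765)))), -1)) = Mul(40995, Pow(Mul(-1, Mul(765, Add(1, 1530))), -1)) = Mul(40995, Pow(Mul(-1, Mul(765, 1531)), -1)) = Mul(40995, Pow(Mul(-1, 1171215), -1)) = Mul(40995, Pow(-1171215, -1)) = Mul(40995, Rational(-1, 1171215)) = Rational(-911, 26027)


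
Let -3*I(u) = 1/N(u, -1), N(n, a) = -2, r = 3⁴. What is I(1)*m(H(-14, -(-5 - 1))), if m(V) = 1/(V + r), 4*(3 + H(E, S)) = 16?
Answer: 1/492 ≈ 0.0020325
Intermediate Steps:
r = 81
H(E, S) = 1 (H(E, S) = -3 + (¼)*16 = -3 + 4 = 1)
m(V) = 1/(81 + V) (m(V) = 1/(V + 81) = 1/(81 + V))
I(u) = ⅙ (I(u) = -⅓/(-2) = -⅓*(-½) = ⅙)
I(1)*m(H(-14, -(-5 - 1))) = 1/(6*(81 + 1)) = (⅙)/82 = (⅙)*(1/82) = 1/492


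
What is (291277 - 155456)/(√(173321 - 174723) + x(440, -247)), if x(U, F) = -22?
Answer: -1494031/943 - 135821*I*√1402/1886 ≈ -1584.3 - 2696.5*I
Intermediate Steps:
(291277 - 155456)/(√(173321 - 174723) + x(440, -247)) = (291277 - 155456)/(√(173321 - 174723) - 22) = 135821/(√(-1402) - 22) = 135821/(I*√1402 - 22) = 135821/(-22 + I*√1402)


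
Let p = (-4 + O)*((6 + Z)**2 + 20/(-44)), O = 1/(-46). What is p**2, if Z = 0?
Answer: 9891025/484 ≈ 20436.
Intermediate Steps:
O = -1/46 ≈ -0.021739
p = -3145/22 (p = (-4 - 1/46)*((6 + 0)**2 + 20/(-44)) = -185*(6**2 + 20*(-1/44))/46 = -185*(36 - 5/11)/46 = -185/46*391/11 = -3145/22 ≈ -142.95)
p**2 = (-3145/22)**2 = 9891025/484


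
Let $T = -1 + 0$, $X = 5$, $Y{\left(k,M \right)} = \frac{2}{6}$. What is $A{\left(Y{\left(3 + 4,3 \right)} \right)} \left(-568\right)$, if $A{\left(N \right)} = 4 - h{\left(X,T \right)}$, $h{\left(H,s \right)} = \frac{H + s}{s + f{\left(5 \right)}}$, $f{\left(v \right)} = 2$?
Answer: $0$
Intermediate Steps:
$Y{\left(k,M \right)} = \frac{1}{3}$ ($Y{\left(k,M \right)} = 2 \cdot \frac{1}{6} = \frac{1}{3}$)
$T = -1$
$h{\left(H,s \right)} = \frac{H + s}{2 + s}$ ($h{\left(H,s \right)} = \frac{H + s}{s + 2} = \frac{H + s}{2 + s}$)
$A{\left(N \right)} = 0$ ($A{\left(N \right)} = 4 - \frac{5 - 1}{2 - 1} = 4 - 1^{-1} \cdot 4 = 4 - 1 \cdot 4 = 4 - 4 = 0$)
$A{\left(Y{\left(3 + 4,3 \right)} \right)} \left(-568\right) = 0 \left(-568\right) = 0$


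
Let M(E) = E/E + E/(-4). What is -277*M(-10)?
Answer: -1939/2 ≈ -969.50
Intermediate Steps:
M(E) = 1 - E/4 (M(E) = 1 + E*(-¼) = 1 - E/4)
-277*M(-10) = -277*(1 - ¼*(-10)) = -277*(1 + 5/2) = -277*7/2 = -1939/2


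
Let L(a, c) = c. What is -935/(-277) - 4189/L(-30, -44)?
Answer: 1201493/12188 ≈ 98.580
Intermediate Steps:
-935/(-277) - 4189/L(-30, -44) = -935/(-277) - 4189/(-44) = -935*(-1/277) - 4189*(-1/44) = 935/277 + 4189/44 = 1201493/12188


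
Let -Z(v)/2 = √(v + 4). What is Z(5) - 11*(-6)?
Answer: 60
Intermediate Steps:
Z(v) = -2*√(4 + v) (Z(v) = -2*√(v + 4) = -2*√(4 + v))
Z(5) - 11*(-6) = -2*√(4 + 5) - 11*(-6) = -2*√9 + 66 = -2*3 + 66 = -6 + 66 = 60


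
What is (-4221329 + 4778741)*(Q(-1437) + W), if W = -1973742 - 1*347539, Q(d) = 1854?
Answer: -1292876442924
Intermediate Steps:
W = -2321281 (W = -1973742 - 347539 = -2321281)
(-4221329 + 4778741)*(Q(-1437) + W) = (-4221329 + 4778741)*(1854 - 2321281) = 557412*(-2319427) = -1292876442924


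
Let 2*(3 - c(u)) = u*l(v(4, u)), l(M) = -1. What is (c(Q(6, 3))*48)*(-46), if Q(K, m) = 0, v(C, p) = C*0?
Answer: -6624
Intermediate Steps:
v(C, p) = 0
c(u) = 3 + u/2 (c(u) = 3 - u*(-1)/2 = 3 - (-1)*u/2 = 3 + u/2)
(c(Q(6, 3))*48)*(-46) = ((3 + (½)*0)*48)*(-46) = ((3 + 0)*48)*(-46) = (3*48)*(-46) = 144*(-46) = -6624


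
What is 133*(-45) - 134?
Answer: -6119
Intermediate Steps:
133*(-45) - 134 = -5985 - 134 = -6119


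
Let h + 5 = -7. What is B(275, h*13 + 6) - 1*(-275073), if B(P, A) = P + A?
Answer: 275198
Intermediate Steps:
h = -12 (h = -5 - 7 = -12)
B(P, A) = A + P
B(275, h*13 + 6) - 1*(-275073) = ((-12*13 + 6) + 275) - 1*(-275073) = ((-156 + 6) + 275) + 275073 = (-150 + 275) + 275073 = 125 + 275073 = 275198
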